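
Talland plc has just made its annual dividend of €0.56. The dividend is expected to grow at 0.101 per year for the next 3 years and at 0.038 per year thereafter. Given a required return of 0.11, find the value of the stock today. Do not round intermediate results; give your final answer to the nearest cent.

D_1 = 0.61656
D_2 = 0.67883
D_3 = 0.74739
Terminal value at year 3: TV = D_3×(1+g_2)/(r−g_2) = 0.77580/0.072 = 10.77494
P_0 = D_1/(1+r)^1 + D_2/(1+r)^2 + D_3/(1+r)^3 + TV/(1+r)^3
    = 0.55546 + 0.55096 + 0.54649 + 7.87854 = 9.53145

€9.53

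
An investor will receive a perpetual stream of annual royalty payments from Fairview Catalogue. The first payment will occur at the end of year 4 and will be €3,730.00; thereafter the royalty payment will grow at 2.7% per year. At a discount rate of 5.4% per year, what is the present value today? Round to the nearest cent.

Value at end of year 3: C₁ / (r − g) = €3,730.00 / (0.054 − 0.027) = €138,148.1481
Discount to today: PV = €138,148.1481 / (1 + 0.054)^3 = €138,148.1481 / 1.170905 = €117,984.03

€117984.03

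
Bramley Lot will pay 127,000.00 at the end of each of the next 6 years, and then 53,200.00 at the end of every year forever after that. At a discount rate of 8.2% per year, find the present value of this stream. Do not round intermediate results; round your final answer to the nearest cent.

PV of 6-year annuity: 127,000.00 × [1 − (1+0.082)^−6] / 0.082 = 583560.50614
Perpetuity value at year 6: 53,200.00 / 0.082 = 648780.48780
PV of perpetuity: 648780.48780 / (1+0.082)^6 = 404328.37027
Total PV = 583560.50614 + 404328.37027 = 987888.87641

987888.88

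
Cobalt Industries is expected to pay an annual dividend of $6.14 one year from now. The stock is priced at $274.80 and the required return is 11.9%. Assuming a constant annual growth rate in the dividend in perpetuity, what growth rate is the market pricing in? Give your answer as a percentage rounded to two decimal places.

9.67%

P = D₁/(r−g) ⇒ g = r − D₁/P = 0.119 − $6.14/$274.80 = 0.096656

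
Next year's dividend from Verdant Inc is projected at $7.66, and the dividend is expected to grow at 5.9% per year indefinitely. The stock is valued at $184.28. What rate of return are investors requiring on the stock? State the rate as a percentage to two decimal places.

10.06%

P = D₁/(r − g) ⇒ r = D₁/P + g = $7.6600/$184.28 + 0.059 = 0.041567 + 0.059 = 0.100567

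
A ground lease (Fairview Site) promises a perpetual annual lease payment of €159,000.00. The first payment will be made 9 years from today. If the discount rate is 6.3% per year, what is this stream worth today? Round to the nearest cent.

Value at end of year 8: C / r = €159,000.00 / 0.063 = €2,523,809.5238
Discount to today: PV = €2,523,809.5238 / (1 + 0.063)^8 = €2,523,809.5238 / 1.630295 = €1,548,069.52

€1548069.52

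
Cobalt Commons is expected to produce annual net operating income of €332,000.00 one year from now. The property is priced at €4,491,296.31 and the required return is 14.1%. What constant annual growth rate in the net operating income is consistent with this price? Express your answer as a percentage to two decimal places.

P = D₁/(r−g) ⇒ g = r − D₁/P = 0.141 − €332,000.00/€4,491,296.31 = 0.067079

6.71%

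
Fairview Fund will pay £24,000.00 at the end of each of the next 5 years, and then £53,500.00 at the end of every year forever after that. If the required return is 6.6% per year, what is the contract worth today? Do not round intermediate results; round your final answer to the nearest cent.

£688343.67

PV of 5-year annuity: £24,000.00 × [1 − (1+0.066)^−5] / 0.066 = 99467.71003
Perpetuity value at year 5: £53,500.00 / 0.066 = 810606.06061
PV of perpetuity: 810606.06061 / (1+0.066)^5 = 588875.95699
Total PV = 99467.71003 + 588875.95699 = 688343.66702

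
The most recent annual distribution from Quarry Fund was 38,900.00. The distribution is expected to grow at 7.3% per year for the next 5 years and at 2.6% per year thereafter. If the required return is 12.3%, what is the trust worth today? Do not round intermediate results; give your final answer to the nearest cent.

497673.39

D_1 = 41739.70000
D_2 = 44786.69810
D_3 = 48056.12706
D_4 = 51564.22434
D_5 = 55328.41271
Terminal value at year 5: TV = D_5×(1+g_2)/(r−g_2) = 56766.95144/0.097 = 585226.30355
P_0 = D_1/(1+r)^1 + D_2/(1+r)^2 + D_3/(1+r)^3 + D_4/(1+r)^4 + D_5/(1+r)^5 + TV/(1+r)^5
    = 37168.03206 + 35513.17756 + 33932.00313 + 32421.22828 + 30977.71856 + 327661.22936 = 497673.38895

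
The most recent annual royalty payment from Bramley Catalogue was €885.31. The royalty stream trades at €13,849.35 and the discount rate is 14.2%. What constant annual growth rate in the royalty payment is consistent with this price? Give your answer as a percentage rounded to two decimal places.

7.34%

P = D₀(1+g)/(r−g) ⇒ P(r−g) = D₀(1+g) ⇒ g(P+D₀) = P·r − D₀
g = (P·r − D₀)/(P + D₀) = (€13,849.35×0.142 − €885.31) / (€13,849.35 + €885.31) = 0.073385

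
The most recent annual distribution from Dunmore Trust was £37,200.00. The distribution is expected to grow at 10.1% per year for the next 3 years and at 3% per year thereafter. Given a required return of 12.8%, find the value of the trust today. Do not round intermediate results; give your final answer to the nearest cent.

D_1 = 40957.20000
D_2 = 45093.87720
D_3 = 49648.35880
Terminal value at year 3: TV = D_3×(1+g_2)/(r−g_2) = 51137.80956/0.098 = 521814.38328
P_0 = D_1/(1+r)^1 + D_2/(1+r)^2 + D_3/(1+r)^3 + TV/(1+r)^3
    = 36309.57447 + 35440.46231 + 34592.15337 + 363570.59159 = 469912.78175

£469912.78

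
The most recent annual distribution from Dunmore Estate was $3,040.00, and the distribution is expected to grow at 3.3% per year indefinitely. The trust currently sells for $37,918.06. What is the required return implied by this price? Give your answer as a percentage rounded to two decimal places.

D₁ = $3,040.00 × 1.033 = $3,140.3200
P = D₁/(r − g) ⇒ r = D₁/P + g = $3,140.3200/$37,918.06 + 0.033 = 0.082819 + 0.033 = 0.115819

11.58%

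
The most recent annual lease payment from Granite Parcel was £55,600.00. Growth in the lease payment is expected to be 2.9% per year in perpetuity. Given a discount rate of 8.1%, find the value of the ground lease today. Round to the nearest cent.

D₁ = D₀ × (1 + g) = £55,600.00 × 1.029 = £57,212.4000
Growing perpetuity: P = D₁ / (r − g) = £57,212.4000 / (0.081 − 0.029) = £1,100,238.46

£1100238.46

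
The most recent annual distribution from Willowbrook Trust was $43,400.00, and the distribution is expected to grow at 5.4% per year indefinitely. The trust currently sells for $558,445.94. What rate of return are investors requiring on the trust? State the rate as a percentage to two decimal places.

13.59%

D₁ = $43,400.00 × 1.054 = $45,743.6000
P = D₁/(r − g) ⇒ r = D₁/P + g = $45,743.6000/$558,445.94 + 0.054 = 0.081912 + 0.054 = 0.135912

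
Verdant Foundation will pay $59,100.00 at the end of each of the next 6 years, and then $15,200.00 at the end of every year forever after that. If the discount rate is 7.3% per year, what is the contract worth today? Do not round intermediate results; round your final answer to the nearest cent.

PV of 6-year annuity: $59,100.00 × [1 − (1+0.073)^−6] / 0.073 = 279112.37075
Perpetuity value at year 6: $15,200.00 / 0.073 = 208219.17808
PV of perpetuity: 208219.17808 / (1+0.073)^6 = 136433.93214
Total PV = 279112.37075 + 136433.93214 = 415546.30289

$415546.30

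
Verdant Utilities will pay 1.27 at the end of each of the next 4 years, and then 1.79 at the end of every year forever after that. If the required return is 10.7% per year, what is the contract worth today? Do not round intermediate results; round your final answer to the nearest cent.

PV of 4-year annuity: 1.27 × [1 − (1+0.107)^−4] / 0.107 = 3.96548
Perpetuity value at year 4: 1.79 / 0.107 = 16.72897
PV of perpetuity: 16.72897 / (1+0.107)^4 = 11.13984
Total PV = 3.96548 + 11.13984 = 15.10531

15.11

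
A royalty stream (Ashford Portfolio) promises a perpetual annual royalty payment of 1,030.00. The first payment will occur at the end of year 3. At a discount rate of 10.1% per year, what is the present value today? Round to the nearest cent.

8412.81

Value at end of year 2: C / r = 1,030.00 / 0.101 = 10,198.0198
Discount to today: PV = 10,198.0198 / (1 + 0.101)^2 = 10,198.0198 / 1.212201 = 8,412.81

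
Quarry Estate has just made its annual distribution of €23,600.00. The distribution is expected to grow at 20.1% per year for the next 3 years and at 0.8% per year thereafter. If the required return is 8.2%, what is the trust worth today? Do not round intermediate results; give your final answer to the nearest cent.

€527177.38

D_1 = 28343.60000
D_2 = 34040.66360
D_3 = 40882.83698
Terminal value at year 3: TV = D_3×(1+g_2)/(r−g_2) = 41209.89968/0.074 = 556890.53621
P_0 = D_1/(1+r)^1 + D_2/(1+r)^2 + D_3/(1+r)^3 + TV/(1+r)^3
    = 26195.56377 + 29076.59158 + 32274.47919 + 439630.74360 = 527177.37814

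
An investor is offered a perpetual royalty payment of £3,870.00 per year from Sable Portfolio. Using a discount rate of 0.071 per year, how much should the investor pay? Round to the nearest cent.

Level perpetuity: PV = C / r = £3,870.00 / 0.071 = £54,507.04

£54507.04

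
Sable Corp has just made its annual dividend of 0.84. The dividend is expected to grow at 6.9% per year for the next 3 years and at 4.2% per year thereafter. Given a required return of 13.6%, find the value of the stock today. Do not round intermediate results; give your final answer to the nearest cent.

D_1 = 0.89796
D_2 = 0.95992
D_3 = 1.02615
Terminal value at year 3: TV = D_3×(1+g_2)/(r−g_2) = 1.06925/0.094 = 11.37502
P_0 = D_1/(1+r)^1 + D_2/(1+r)^2 + D_3/(1+r)^3 + TV/(1+r)^3
    = 0.79046 + 0.74384 + 0.69997 + 7.75921 = 9.99347

9.99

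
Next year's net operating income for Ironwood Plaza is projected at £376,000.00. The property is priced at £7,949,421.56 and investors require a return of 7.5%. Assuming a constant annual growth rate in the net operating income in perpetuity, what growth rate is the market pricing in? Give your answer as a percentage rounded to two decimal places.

2.77%

P = D₁/(r−g) ⇒ g = r − D₁/P = 0.075 − £376,000.00/£7,949,421.56 = 0.027701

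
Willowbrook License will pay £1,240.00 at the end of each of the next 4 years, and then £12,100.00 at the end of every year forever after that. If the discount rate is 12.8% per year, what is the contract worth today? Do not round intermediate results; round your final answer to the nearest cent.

PV of 4-year annuity: £1,240.00 × [1 − (1+0.128)^−4] / 0.128 = 3703.72415
Perpetuity value at year 4: £12,100.00 / 0.128 = 94531.25000
PV of perpetuity: 94531.25000 / (1+0.128)^4 = 58390.07083
Total PV = 3703.72415 + 58390.07083 = 62093.79498

£62093.79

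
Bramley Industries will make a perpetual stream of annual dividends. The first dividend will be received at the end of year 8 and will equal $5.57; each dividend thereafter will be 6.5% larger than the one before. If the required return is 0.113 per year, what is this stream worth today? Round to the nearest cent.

$54.85

Value at end of year 7: C₁ / (r − g) = $5.57 / (0.113 − 0.065) = $116.0417
Discount to today: PV = $116.0417 / (1 + 0.113)^7 = $116.0417 / 2.115759 = $54.85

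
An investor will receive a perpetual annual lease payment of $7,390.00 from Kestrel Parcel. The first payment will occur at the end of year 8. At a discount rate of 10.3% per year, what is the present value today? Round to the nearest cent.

Value at end of year 7: C / r = $7,390.00 / 0.103 = $71,747.5728
Discount to today: PV = $71,747.5728 / (1 + 0.103)^7 = $71,747.5728 / 1.986226 = $36,122.57

$36122.57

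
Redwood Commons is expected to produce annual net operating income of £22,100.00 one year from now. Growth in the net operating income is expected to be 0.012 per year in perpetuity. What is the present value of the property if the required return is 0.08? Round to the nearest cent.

£325000.00

Growing perpetuity: P = D₁ / (r − g) = £22,100.0000 / (0.08 − 0.012) = £325,000.00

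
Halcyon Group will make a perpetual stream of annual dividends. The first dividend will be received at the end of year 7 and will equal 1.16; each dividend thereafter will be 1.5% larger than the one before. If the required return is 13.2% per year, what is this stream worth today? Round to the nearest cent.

4.71

Value at end of year 6: C₁ / (r − g) = 1.16 / (0.132 − 0.015) = 9.9145
Discount to today: PV = 9.9145 / (1 + 0.132)^6 = 9.9145 / 2.104159 = 4.71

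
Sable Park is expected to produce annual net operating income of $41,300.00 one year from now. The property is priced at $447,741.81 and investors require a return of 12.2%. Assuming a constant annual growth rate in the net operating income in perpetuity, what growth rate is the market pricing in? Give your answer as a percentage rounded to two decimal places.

P = D₁/(r−g) ⇒ g = r − D₁/P = 0.122 − $41,300.00/$447,741.81 = 0.029759

2.98%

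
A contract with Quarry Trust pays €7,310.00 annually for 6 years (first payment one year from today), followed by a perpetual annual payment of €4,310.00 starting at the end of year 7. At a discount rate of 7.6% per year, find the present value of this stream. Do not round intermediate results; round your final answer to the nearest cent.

€70749.08

PV of 6-year annuity: €7,310.00 × [1 − (1+0.076)^−6] / 0.076 = 34207.26671
Perpetuity value at year 6: €4,310.00 / 0.076 = 56710.52632
PV of perpetuity: 56710.52632 / (1+0.076)^6 = 36541.80956
Total PV = 34207.26671 + 36541.80956 = 70749.07626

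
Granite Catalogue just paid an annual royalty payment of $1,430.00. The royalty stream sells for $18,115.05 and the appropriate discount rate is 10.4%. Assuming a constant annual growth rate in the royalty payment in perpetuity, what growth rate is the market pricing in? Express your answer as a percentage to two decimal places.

P = D₀(1+g)/(r−g) ⇒ P(r−g) = D₀(1+g) ⇒ g(P+D₀) = P·r − D₀
g = (P·r − D₀)/(P + D₀) = ($18,115.05×0.104 − $1,430.00) / ($18,115.05 + $1,430.00) = 0.023227

2.32%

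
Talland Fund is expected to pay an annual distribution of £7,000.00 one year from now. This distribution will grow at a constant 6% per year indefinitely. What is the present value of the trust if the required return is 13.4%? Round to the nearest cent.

Growing perpetuity: P = D₁ / (r − g) = £7,000.0000 / (0.134 − 0.06) = £94,594.59

£94594.59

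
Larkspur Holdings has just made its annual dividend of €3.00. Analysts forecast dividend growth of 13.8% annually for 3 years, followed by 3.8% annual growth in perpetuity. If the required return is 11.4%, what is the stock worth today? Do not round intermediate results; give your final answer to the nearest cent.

€53.07

D_1 = 3.41400
D_2 = 3.88513
D_3 = 4.42128
Terminal value at year 3: TV = D_3×(1+g_2)/(r−g_2) = 4.58929/0.076 = 60.38538
P_0 = D_1/(1+r)^1 + D_2/(1+r)^2 + D_3/(1+r)^3 + TV/(1+r)^3
    = 3.06463 + 3.13066 + 3.19810 + 43.67936 = 53.07275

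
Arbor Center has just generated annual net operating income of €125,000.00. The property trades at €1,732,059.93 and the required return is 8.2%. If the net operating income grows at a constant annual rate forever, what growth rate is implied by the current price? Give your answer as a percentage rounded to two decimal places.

0.92%

P = D₀(1+g)/(r−g) ⇒ P(r−g) = D₀(1+g) ⇒ g(P+D₀) = P·r − D₀
g = (P·r − D₀)/(P + D₀) = (€1,732,059.93×0.082 − €125,000.00) / (€1,732,059.93 + €125,000.00) = 0.009170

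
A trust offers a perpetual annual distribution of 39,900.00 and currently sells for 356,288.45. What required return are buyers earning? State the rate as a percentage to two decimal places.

P = C/r ⇒ r = C/P = 39,900.00/356,288.45 = 0.111988

11.20%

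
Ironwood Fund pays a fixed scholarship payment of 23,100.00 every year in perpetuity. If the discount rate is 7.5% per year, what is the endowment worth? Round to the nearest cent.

Level perpetuity: PV = C / r = 23,100.00 / 0.075 = 308,000.00

308000.00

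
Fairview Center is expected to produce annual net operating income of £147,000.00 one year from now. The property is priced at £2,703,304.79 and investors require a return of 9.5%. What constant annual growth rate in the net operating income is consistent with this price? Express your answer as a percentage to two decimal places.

4.06%

P = D₁/(r−g) ⇒ g = r − D₁/P = 0.095 − £147,000.00/£2,703,304.79 = 0.040622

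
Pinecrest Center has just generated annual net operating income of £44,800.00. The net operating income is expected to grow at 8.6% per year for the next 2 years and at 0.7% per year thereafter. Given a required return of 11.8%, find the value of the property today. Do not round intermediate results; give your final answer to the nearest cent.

D_1 = 48652.80000
D_2 = 52836.94080
Terminal value at year 2: TV = D_2×(1+g_2)/(r−g_2) = 53206.79939/0.111 = 479340.53501
P_0 = D_1/(1+r)^1 + D_2/(1+r)^2 + TV/(1+r)^2
    = 43517.71020 + 42272.12279 + 383495.74455 = 469285.57753

£469285.58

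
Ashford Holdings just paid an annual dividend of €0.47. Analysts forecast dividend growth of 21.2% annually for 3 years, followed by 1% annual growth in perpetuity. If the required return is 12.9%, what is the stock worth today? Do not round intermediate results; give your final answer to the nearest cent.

D_1 = 0.56964
D_2 = 0.69040
D_3 = 0.83677
Terminal value at year 3: TV = D_3×(1+g_2)/(r−g_2) = 0.84514/0.119 = 7.10199
P_0 = D_1/(1+r)^1 + D_2/(1+r)^2 + D_3/(1+r)^3 + TV/(1+r)^3
    = 0.50455 + 0.54165 + 0.58147 + 4.93513 = 6.56279

€6.56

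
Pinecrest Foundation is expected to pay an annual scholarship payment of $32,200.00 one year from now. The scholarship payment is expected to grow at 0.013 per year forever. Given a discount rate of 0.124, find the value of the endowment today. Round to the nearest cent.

Growing perpetuity: P = D₁ / (r − g) = $32,200.0000 / (0.124 − 0.013) = $290,090.09

$290090.09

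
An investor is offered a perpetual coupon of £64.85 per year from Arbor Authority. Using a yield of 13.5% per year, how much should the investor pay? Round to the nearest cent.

Level perpetuity: PV = C / r = £64.85 / 0.135 = £480.37

£480.37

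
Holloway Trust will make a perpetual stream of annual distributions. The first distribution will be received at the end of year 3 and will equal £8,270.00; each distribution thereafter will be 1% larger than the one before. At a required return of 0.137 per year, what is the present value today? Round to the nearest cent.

Value at end of year 2: C₁ / (r − g) = £8,270.00 / (0.137 − 0.01) = £65,118.1102
Discount to today: PV = £65,118.1102 / (1 + 0.137)^2 = £65,118.1102 / 1.292769 = £50,371.03

£50371.03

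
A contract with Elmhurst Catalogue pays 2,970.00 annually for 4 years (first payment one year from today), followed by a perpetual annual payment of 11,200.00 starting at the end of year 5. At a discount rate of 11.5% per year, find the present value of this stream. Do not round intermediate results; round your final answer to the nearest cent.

PV of 4-year annuity: 2,970.00 × [1 − (1+0.115)^−4] / 0.115 = 9116.75298
Perpetuity value at year 4: 11,200.00 / 0.115 = 97391.30435
PV of perpetuity: 97391.30435 / (1+0.115)^4 = 63011.62979
Total PV = 9116.75298 + 63011.62979 = 72128.38278

72128.38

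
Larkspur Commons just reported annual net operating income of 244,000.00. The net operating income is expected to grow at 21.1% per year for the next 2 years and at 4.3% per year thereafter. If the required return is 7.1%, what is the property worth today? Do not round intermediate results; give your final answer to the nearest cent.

12208372.55

D_1 = 295484.00000
D_2 = 357831.12400
Terminal value at year 2: TV = D_2×(1+g_2)/(r−g_2) = 373217.86233/0.028 = 13329209.36900
P_0 = D_1/(1+r)^1 + D_2/(1+r)^2 + TV/(1+r)^2
    = 275895.42484 + 311960.18625 + 11620516.93793 = 12208372.54902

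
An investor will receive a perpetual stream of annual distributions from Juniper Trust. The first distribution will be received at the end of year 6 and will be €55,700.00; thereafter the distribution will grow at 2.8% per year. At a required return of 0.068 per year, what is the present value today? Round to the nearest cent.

€1002164.33

Value at end of year 5: C₁ / (r − g) = €55,700.00 / (0.068 − 0.028) = €1,392,500.0000
Discount to today: PV = €1,392,500.0000 / (1 + 0.068)^5 = €1,392,500.0000 / 1.389493 = €1,002,164.33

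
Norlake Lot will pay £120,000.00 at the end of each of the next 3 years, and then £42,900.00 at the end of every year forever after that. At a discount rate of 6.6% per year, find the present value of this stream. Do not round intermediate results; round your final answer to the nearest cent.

£853822.62

PV of 3-year annuity: £120,000.00 × [1 − (1+0.066)^−3] / 0.066 = 317233.64551
Perpetuity value at year 3: £42,900.00 / 0.066 = 650000.00000
PV of perpetuity: 650000.00000 / (1+0.066)^3 = 536588.97173
Total PV = 317233.64551 + 536588.97173 = 853822.61724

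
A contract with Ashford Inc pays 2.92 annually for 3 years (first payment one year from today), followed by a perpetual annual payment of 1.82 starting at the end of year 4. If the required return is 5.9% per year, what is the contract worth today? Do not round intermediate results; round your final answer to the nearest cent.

33.79

PV of 3-year annuity: 2.92 × [1 − (1+0.059)^−3] / 0.059 = 7.81966
Perpetuity value at year 3: 1.82 / 0.059 = 30.84746
PV of perpetuity: 30.84746 / (1+0.059)^3 = 25.97356
Total PV = 7.81966 + 25.97356 = 33.79322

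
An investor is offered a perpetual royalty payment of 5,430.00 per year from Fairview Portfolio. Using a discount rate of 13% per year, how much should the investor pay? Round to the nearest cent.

41769.23

Level perpetuity: PV = C / r = 5,430.00 / 0.13 = 41,769.23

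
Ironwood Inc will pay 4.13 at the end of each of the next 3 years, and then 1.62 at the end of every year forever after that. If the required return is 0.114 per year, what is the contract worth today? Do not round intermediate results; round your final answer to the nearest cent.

20.30

PV of 3-year annuity: 4.13 × [1 − (1+0.114)^−3] / 0.114 = 10.02274
Perpetuity value at year 3: 1.62 / 0.114 = 14.21053
PV of perpetuity: 14.21053 / (1+0.114)^3 = 10.27909
Total PV = 10.02274 + 10.27909 = 20.30183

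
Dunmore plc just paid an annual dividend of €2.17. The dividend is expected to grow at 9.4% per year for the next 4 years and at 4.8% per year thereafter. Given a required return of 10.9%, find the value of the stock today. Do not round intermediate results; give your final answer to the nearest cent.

D_1 = 2.37398
D_2 = 2.59713
D_3 = 2.84126
D_4 = 3.10834
Terminal value at year 4: TV = D_4×(1+g_2)/(r−g_2) = 3.25754/0.061 = 53.40236
P_0 = D_1/(1+r)^1 + D_2/(1+r)^2 + D_3/(1+r)^3 + D_4/(1+r)^4 + TV/(1+r)^4
    = 2.14065 + 2.11170 + 2.08313 + 2.05496 + 35.30484 = 43.69528

€43.70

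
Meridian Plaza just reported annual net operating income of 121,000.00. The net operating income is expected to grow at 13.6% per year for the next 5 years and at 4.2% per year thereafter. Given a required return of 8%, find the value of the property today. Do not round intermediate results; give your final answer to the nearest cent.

4977985.34

D_1 = 137456.00000
D_2 = 156150.01600
D_3 = 177386.41818
D_4 = 201510.97105
D_5 = 228916.46311
Terminal value at year 5: TV = D_5×(1+g_2)/(r−g_2) = 238530.95456/0.038 = 6277130.38319
P_0 = D_1/(1+r)^1 + D_2/(1+r)^2 + D_3/(1+r)^3 + D_4/(1+r)^4 + D_5/(1+r)^5 + TV/(1+r)^5
    = 127274.07407 + 133873.47051 + 140815.05787 + 148116.57939 + 155796.69832 + 4272109.46439 = 4977985.34454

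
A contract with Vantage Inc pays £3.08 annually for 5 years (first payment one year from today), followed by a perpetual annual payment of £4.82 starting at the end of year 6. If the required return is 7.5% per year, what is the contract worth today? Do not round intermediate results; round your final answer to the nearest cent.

£57.23

PV of 5-year annuity: £3.08 × [1 − (1+0.075)^−5] / 0.075 = 12.46133
Perpetuity value at year 5: £4.82 / 0.075 = 64.26667
PV of perpetuity: 64.26667 / (1+0.075)^5 = 44.76550
Total PV = 12.46133 + 44.76550 = 57.22683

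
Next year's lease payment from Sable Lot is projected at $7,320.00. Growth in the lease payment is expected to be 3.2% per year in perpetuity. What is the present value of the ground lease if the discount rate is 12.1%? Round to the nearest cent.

Growing perpetuity: P = D₁ / (r − g) = $7,320.0000 / (0.121 − 0.032) = $82,247.19

$82247.19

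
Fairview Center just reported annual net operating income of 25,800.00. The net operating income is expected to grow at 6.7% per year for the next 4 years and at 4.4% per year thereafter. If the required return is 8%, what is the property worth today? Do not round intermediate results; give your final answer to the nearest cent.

812952.39

D_1 = 27528.60000
D_2 = 29373.01620
D_3 = 31341.00829
D_4 = 33440.85584
Terminal value at year 4: TV = D_4×(1+g_2)/(r−g_2) = 34912.25350/0.036 = 969784.81938
P_0 = D_1/(1+r)^1 + D_2/(1+r)^2 + D_3/(1+r)^3 + D_4/(1+r)^4 + TV/(1+r)^4
    = 25489.44444 + 25182.62706 + 24879.50284 + 24580.02735 + 712820.79303 = 812952.39472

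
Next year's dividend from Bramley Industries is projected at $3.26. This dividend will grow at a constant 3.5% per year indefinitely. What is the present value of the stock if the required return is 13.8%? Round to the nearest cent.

$31.65

Growing perpetuity: P = D₁ / (r − g) = $3.2600 / (0.138 − 0.035) = $31.65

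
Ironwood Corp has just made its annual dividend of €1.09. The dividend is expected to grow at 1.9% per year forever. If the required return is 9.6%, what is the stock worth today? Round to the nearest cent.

€14.42

D₁ = D₀ × (1 + g) = €1.09 × 1.019 = €1.1107
Growing perpetuity: P = D₁ / (r − g) = €1.1107 / (0.096 − 0.019) = €14.42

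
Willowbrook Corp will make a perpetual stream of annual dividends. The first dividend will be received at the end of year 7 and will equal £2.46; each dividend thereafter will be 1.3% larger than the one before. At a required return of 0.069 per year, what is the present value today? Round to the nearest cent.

£29.44

Value at end of year 6: C₁ / (r − g) = £2.46 / (0.069 − 0.013) = £43.9286
Discount to today: PV = £43.9286 / (1 + 0.069)^6 = £43.9286 / 1.492335 = £29.44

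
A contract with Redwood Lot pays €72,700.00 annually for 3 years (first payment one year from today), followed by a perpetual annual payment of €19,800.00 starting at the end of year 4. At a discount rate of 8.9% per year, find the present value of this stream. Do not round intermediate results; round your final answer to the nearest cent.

PV of 3-year annuity: €72,700.00 × [1 − (1+0.089)^−3] / 0.089 = 184353.59019
Perpetuity value at year 3: €19,800.00 / 0.089 = 222471.91011
PV of perpetuity: 222471.91011 / (1+0.089)^3 = 172262.81677
Total PV = 184353.59019 + 172262.81677 = 356616.40696

€356616.41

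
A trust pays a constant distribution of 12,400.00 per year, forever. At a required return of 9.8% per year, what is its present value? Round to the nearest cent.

Level perpetuity: PV = C / r = 12,400.00 / 0.098 = 126,530.61

126530.61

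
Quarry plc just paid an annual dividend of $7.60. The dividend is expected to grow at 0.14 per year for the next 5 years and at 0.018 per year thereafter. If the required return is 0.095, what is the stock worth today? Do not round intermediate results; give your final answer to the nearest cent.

$165.84

D_1 = 8.66400
D_2 = 9.87696
D_3 = 11.25973
D_4 = 12.83610
D_5 = 14.63315
Terminal value at year 5: TV = D_5×(1+g_2)/(r−g_2) = 14.89655/0.077 = 193.46166
P_0 = D_1/(1+r)^1 + D_2/(1+r)^2 + D_3/(1+r)^3 + D_4/(1+r)^4 + D_5/(1+r)^5 + TV/(1+r)^5
    = 7.91233 + 8.23749 + 8.57602 + 8.92846 + 9.29538 + 122.89220 = 165.84188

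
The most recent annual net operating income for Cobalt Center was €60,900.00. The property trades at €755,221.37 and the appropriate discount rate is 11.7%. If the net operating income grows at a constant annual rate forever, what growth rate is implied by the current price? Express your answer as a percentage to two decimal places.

P = D₀(1+g)/(r−g) ⇒ P(r−g) = D₀(1+g) ⇒ g(P+D₀) = P·r − D₀
g = (P·r − D₀)/(P + D₀) = (€755,221.37×0.117 − €60,900.00) / (€755,221.37 + €60,900.00) = 0.033648

3.36%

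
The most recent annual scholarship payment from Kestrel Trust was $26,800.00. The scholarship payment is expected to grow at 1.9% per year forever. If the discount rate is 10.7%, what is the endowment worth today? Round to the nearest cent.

D₁ = D₀ × (1 + g) = $26,800.00 × 1.019 = $27,309.2000
Growing perpetuity: P = D₁ / (r − g) = $27,309.2000 / (0.107 − 0.019) = $310,331.82

$310331.82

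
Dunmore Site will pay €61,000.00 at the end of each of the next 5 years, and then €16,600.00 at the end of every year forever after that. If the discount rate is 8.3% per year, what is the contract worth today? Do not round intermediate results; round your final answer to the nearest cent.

PV of 5-year annuity: €61,000.00 × [1 − (1+0.083)^−5] / 0.083 = 241641.63997
Perpetuity value at year 5: €16,600.00 / 0.083 = 200000.00000
PV of perpetuity: 200000.00000 / (1+0.083)^5 = 134241.78322
Total PV = 241641.63997 + 134241.78322 = 375883.42319

€375883.42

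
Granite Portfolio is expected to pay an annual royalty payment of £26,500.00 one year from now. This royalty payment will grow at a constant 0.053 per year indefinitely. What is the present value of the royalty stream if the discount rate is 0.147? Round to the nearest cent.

£281914.89

Growing perpetuity: P = D₁ / (r − g) = £26,500.0000 / (0.147 − 0.053) = £281,914.89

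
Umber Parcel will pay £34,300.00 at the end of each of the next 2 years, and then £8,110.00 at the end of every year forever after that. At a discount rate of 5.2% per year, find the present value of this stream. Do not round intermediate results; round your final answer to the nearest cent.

£204521.84

PV of 2-year annuity: £34,300.00 × [1 − (1+0.052)^−2] / 0.052 = 63597.49310
Perpetuity value at year 2: £8,110.00 / 0.052 = 155961.53846
PV of perpetuity: 155961.53846 / (1+0.052)^2 = 140924.34695
Total PV = 63597.49310 + 140924.34695 = 204521.84004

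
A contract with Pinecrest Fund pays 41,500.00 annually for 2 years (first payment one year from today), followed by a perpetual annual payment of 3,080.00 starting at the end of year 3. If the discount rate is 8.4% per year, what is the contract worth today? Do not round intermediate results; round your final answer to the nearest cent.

PV of 2-year annuity: 41,500.00 × [1 − (1+0.084)^−2] / 0.084 = 73601.59856
Perpetuity value at year 2: 3,080.00 / 0.084 = 36666.66667
PV of perpetuity: 36666.66667 / (1+0.084)^2 = 31204.18658
Total PV = 73601.59856 + 31204.18658 = 104805.78514

104805.79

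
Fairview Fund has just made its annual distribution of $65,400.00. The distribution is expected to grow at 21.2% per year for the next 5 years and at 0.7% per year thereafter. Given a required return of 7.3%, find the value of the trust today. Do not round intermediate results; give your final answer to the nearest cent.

$2313031.40

D_1 = 79264.80000
D_2 = 96068.93760
D_3 = 116435.55237
D_4 = 141119.88947
D_5 = 171037.30604
Terminal value at year 5: TV = D_5×(1+g_2)/(r−g_2) = 172234.56718/0.066 = 2609614.65431
P_0 = D_1/(1+r)^1 + D_2/(1+r)^2 + D_3/(1+r)^3 + D_4/(1+r)^4 + D_5/(1+r)^5 + TV/(1+r)^5
    = 73872.13420 + 83441.77694 + 94251.10312 + 106460.70548 + 120251.98047 + 1834753.70202 = 2313031.40223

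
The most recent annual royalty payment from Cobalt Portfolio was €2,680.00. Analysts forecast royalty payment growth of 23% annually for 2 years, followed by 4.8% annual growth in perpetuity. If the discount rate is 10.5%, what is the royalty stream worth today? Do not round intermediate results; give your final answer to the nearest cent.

D_1 = 3296.40000
D_2 = 4054.57200
Terminal value at year 2: TV = D_2×(1+g_2)/(r−g_2) = 4249.19146/0.057 = 74547.21853
P_0 = D_1/(1+r)^1 + D_2/(1+r)^2 + TV/(1+r)^2
    = 2983.16742 + 3320.62980 + 61052.98297 = 67356.78019

€67356.78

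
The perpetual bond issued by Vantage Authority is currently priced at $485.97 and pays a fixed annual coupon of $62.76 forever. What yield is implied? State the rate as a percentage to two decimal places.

P = C/r ⇒ r = C/P = $62.76/$485.97 = 0.129144

12.91%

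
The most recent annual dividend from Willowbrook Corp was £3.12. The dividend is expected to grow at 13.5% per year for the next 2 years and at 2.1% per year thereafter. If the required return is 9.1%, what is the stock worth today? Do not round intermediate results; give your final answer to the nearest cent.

D_1 = 3.54120
D_2 = 4.01926
Terminal value at year 2: TV = D_2×(1+g_2)/(r−g_2) = 4.10367/0.07 = 58.62381
P_0 = D_1/(1+r)^1 + D_2/(1+r)^2 + TV/(1+r)^2
    = 3.24583 + 3.37673 + 49.25207 = 55.87464

£55.87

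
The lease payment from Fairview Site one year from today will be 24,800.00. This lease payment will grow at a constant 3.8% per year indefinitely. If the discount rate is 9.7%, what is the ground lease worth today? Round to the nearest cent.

Growing perpetuity: P = D₁ / (r − g) = 24,800.0000 / (0.097 − 0.038) = 420,338.98

420338.98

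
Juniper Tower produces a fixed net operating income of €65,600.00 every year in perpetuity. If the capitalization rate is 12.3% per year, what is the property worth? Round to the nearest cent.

€533333.33

Level perpetuity: PV = C / r = €65,600.00 / 0.123 = €533,333.33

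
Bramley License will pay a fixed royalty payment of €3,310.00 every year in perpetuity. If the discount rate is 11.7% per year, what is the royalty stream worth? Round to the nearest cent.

€28290.60

Level perpetuity: PV = C / r = €3,310.00 / 0.117 = €28,290.60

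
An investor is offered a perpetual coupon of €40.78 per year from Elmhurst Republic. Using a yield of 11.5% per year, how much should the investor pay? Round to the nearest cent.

Level perpetuity: PV = C / r = €40.78 / 0.115 = €354.61

€354.61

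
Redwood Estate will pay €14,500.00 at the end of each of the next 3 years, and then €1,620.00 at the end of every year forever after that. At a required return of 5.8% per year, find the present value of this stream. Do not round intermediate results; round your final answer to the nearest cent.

PV of 3-year annuity: €14,500.00 × [1 − (1+0.058)^−3] / 0.058 = 38902.54106
Perpetuity value at year 3: €1,620.00 / 0.058 = 27931.03448
PV of perpetuity: 27931.03448 / (1+0.058)^3 = 23584.68162
Total PV = 38902.54106 + 23584.68162 = 62487.22268

€62487.22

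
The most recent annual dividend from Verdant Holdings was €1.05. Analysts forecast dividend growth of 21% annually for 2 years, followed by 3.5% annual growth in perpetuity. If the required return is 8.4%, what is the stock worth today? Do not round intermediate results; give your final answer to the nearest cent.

€30.11

D_1 = 1.27050
D_2 = 1.53730
Terminal value at year 2: TV = D_2×(1+g_2)/(r−g_2) = 1.59111/0.049 = 32.47165
P_0 = D_1/(1+r)^1 + D_2/(1+r)^2 + TV/(1+r)^2
    = 1.17205 + 1.30828 + 27.63413 = 30.11446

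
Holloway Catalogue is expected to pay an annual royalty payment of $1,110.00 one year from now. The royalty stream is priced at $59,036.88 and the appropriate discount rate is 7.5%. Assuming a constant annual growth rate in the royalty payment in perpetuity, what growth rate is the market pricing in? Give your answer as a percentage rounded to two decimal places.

P = D₁/(r−g) ⇒ g = r − D₁/P = 0.075 − $1,110.00/$59,036.88 = 0.056198

5.62%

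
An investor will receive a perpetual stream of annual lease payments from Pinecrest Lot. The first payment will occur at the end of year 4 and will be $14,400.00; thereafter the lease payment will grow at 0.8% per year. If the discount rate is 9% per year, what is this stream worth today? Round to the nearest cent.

$135602.95

Value at end of year 3: C₁ / (r − g) = $14,400.00 / (0.09 − 0.008) = $175,609.7561
Discount to today: PV = $175,609.7561 / (1 + 0.09)^3 = $175,609.7561 / 1.295029 = $135,602.95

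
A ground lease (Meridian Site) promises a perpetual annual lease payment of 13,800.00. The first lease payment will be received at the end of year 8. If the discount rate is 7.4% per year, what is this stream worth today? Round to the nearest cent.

Value at end of year 7: C / r = 13,800.00 / 0.074 = 186,486.4865
Discount to today: PV = 186,486.4865 / (1 + 0.074)^7 = 186,486.4865 / 1.648276 = 113,140.32

113140.32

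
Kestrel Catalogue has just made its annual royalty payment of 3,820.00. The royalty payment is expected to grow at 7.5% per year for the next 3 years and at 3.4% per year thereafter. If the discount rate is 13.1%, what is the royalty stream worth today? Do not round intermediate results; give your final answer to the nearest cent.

45328.45

D_1 = 4106.50000
D_2 = 4414.48750
D_3 = 4745.57406
Terminal value at year 3: TV = D_3×(1+g_2)/(r−g_2) = 4906.92358/0.097 = 50586.84104
P_0 = D_1/(1+r)^1 + D_2/(1+r)^2 + D_3/(1+r)^3 + TV/(1+r)^3
    = 3630.85765 + 3451.08043 + 3280.20466 + 34966.30532 = 45328.44806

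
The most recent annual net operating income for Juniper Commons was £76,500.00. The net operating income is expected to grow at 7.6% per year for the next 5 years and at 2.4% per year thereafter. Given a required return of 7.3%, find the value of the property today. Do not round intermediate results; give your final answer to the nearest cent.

D_1 = 82314.00000
D_2 = 88569.86400
D_3 = 95301.17366
D_4 = 102544.06286
D_5 = 110337.41164
Terminal value at year 5: TV = D_5×(1+g_2)/(r−g_2) = 112985.50952/0.049 = 2305826.72489
P_0 = D_1/(1+r)^1 + D_2/(1+r)^2 + D_3/(1+r)^3 + D_4/(1+r)^4 + D_5/(1+r)^5 + TV/(1+r)^5
    = 76713.88630 + 76928.37060 + 77143.45459 + 77359.13992 + 77575.42829 + 1621168.13404 = 2006888.41374

£2006888.41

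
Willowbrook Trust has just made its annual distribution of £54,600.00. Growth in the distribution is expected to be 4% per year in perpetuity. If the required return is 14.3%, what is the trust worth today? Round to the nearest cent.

£551300.97

D₁ = D₀ × (1 + g) = £54,600.00 × 1.04 = £56,784.0000
Growing perpetuity: P = D₁ / (r − g) = £56,784.0000 / (0.143 − 0.04) = £551,300.97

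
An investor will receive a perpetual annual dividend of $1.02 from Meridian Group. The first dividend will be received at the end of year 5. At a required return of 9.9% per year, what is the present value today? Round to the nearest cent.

Value at end of year 4: C / r = $1.02 / 0.099 = $10.3030
Discount to today: PV = $10.3030 / (1 + 0.099)^4 = $10.3030 / 1.458783 = $7.06

$7.06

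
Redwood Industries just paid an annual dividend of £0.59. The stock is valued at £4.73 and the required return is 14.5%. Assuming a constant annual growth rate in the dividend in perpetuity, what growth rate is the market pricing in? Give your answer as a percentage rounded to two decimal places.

P = D₀(1+g)/(r−g) ⇒ P(r−g) = D₀(1+g) ⇒ g(P+D₀) = P·r − D₀
g = (P·r − D₀)/(P + D₀) = (£4.73×0.145 − £0.59) / (£4.73 + £0.59) = 0.018017

1.80%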